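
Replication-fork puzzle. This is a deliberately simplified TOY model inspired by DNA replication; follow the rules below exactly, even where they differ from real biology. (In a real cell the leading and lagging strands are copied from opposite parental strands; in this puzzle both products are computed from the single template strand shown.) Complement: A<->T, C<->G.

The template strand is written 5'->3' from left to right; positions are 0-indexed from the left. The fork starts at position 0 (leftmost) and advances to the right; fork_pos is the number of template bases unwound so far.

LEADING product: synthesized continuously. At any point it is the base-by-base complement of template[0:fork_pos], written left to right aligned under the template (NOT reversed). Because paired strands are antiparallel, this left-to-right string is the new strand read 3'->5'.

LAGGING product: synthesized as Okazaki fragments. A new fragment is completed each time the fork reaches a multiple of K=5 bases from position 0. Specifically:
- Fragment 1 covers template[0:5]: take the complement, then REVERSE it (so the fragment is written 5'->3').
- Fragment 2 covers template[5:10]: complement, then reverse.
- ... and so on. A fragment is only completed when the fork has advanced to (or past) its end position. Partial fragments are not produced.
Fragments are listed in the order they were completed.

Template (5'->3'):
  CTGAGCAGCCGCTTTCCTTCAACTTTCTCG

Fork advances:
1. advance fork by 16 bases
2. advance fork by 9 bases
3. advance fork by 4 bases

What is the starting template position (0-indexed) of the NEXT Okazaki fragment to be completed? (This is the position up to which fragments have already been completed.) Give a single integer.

Step 1: advance 16 -> fork_pos = 0 + 16 = 16. Reached multiple(s) of 5: 5, 10, 15 -> fragments 1-3 completed (3 total).
Step 2: advance 9 -> fork_pos = 16 + 9 = 25. Reached multiple(s) of 5: 20, 25 -> fragments 4-5 completed (5 total).
Step 3: advance 4 -> fork_pos = 25 + 4 = 29. Next multiple of 5 is 30 (not reached); still 5 fragment(s).
5 fragment(s) completed, covering template[0:25] (5 x 5 = 25). The next fragment, fragment 6, covers template[25:30], so it starts at position 25.

Answer: 25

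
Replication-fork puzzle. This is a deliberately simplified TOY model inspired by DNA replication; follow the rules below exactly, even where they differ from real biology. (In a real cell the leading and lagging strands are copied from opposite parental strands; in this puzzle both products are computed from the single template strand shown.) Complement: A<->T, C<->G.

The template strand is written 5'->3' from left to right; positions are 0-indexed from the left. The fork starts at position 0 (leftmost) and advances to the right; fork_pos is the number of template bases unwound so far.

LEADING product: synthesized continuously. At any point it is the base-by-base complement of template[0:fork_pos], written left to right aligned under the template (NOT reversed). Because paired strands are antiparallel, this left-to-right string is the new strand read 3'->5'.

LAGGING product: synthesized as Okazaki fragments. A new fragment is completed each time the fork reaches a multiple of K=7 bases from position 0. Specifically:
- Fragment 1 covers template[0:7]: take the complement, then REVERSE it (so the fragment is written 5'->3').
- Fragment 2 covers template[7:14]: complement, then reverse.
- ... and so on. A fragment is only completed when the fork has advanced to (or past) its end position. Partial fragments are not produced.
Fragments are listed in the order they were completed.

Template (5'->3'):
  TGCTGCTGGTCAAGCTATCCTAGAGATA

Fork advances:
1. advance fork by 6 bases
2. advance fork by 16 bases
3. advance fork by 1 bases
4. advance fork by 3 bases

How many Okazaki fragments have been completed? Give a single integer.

Step 1: advance 6 -> fork_pos = 0 + 6 = 6. Next multiple of 7 is 7 (not reached); still 0 fragment(s).
Step 2: advance 16 -> fork_pos = 6 + 16 = 22. Reached multiple(s) of 7: 7, 14, 21 -> fragments 1-3 completed (3 total).
Step 3: advance 1 -> fork_pos = 22 + 1 = 23. Next multiple of 7 is 28 (not reached); still 3 fragment(s).
Step 4: advance 3 -> fork_pos = 23 + 3 = 26. Next multiple of 7 is 28 (not reached); still 3 fragment(s).
Check: final fork_pos = 26; the multiples of 7 that are <= 26 are 7..21 -> 26 // 7 = 3 completed fragment(s).

Answer: 3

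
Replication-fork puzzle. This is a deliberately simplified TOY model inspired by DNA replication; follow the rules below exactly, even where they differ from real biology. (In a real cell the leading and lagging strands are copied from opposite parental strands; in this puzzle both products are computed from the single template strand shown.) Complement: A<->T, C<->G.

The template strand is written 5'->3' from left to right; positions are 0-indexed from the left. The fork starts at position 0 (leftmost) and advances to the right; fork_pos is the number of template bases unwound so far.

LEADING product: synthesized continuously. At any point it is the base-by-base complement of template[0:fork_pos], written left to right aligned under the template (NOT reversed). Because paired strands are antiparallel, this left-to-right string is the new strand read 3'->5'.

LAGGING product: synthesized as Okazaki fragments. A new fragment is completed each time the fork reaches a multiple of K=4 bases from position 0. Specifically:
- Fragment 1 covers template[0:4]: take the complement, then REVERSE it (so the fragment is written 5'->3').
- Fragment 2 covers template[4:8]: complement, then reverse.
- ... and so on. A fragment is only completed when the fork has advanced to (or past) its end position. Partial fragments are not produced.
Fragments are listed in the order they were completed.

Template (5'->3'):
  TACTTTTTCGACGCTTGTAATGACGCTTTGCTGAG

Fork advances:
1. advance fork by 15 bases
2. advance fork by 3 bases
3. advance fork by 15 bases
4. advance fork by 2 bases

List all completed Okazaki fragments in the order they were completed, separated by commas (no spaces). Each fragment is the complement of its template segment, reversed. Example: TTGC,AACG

Step 1: advance 15 -> fork_pos = 0 + 15 = 15. Reached multiple(s) of 4: 4, 8, 12 -> fragments 1-3 completed (3 total).
Step 2: advance 3 -> fork_pos = 15 + 3 = 18. Reached multiple(s) of 4: 16 -> fragment 4 completed (4 total).
Step 3: advance 15 -> fork_pos = 18 + 15 = 33. Reached multiple(s) of 4: 20, 24, 28, 32 -> fragments 5-8 completed (8 total).
Step 4: advance 2 -> fork_pos = 33 + 2 = 35. Next multiple of 4 is 36 (not reached); still 8 fragment(s).
Final fork_pos = 35, so 8 fragment(s) are complete. Build each: template segment -> complement -> reverse.
Fragment 1: template[0:4] = TACT -> complement ATGA -> reversed AGTA
Fragment 2: template[4:8] = TTTT -> complement AAAA -> reversed AAAA
Fragment 3: template[8:12] = CGAC -> complement GCTG -> reversed GTCG
Fragment 4: template[12:16] = GCTT -> complement CGAA -> reversed AAGC
Fragment 5: template[16:20] = GTAA -> complement CATT -> reversed TTAC
Fragment 6: template[20:24] = TGAC -> complement ACTG -> reversed GTCA
Fragment 7: template[24:28] = GCTT -> complement CGAA -> reversed AAGC
Fragment 8: template[28:32] = TGCT -> complement ACGA -> reversed AGCA

Answer: AGTA,AAAA,GTCG,AAGC,TTAC,GTCA,AAGC,AGCA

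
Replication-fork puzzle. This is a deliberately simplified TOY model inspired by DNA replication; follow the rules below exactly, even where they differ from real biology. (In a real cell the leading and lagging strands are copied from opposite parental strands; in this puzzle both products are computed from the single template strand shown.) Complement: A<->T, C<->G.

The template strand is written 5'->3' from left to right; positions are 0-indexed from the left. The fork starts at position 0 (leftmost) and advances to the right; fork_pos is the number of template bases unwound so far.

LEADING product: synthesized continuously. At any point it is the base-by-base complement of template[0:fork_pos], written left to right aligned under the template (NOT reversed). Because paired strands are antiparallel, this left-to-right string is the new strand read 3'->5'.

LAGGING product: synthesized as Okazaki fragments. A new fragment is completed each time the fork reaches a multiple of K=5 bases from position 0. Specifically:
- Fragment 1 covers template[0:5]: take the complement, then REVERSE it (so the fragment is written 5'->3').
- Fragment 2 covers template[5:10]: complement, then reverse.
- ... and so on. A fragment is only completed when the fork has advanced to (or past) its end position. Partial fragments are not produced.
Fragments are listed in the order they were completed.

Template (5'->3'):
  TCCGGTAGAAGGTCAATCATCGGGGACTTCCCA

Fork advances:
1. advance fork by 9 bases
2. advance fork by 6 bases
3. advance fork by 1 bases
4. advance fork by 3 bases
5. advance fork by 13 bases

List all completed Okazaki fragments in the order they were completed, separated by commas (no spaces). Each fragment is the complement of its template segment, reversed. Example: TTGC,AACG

Answer: CCGGA,TTCTA,TGACC,ATGAT,CCCCG,GAAGT

Derivation:
Step 1: advance 9 -> fork_pos = 0 + 9 = 9. Reached multiple(s) of 5: 5 -> fragment 1 completed (1 total).
Step 2: advance 6 -> fork_pos = 9 + 6 = 15. Reached multiple(s) of 5: 10, 15 -> fragments 2-3 completed (3 total).
Step 3: advance 1 -> fork_pos = 15 + 1 = 16. Next multiple of 5 is 20 (not reached); still 3 fragment(s).
Step 4: advance 3 -> fork_pos = 16 + 3 = 19. Next multiple of 5 is 20 (not reached); still 3 fragment(s).
Step 5: advance 13 -> fork_pos = 19 + 13 = 32. Reached multiple(s) of 5: 20, 25, 30 -> fragments 4-6 completed (6 total).
Final fork_pos = 32, so 6 fragment(s) are complete. Build each: template segment -> complement -> reverse.
Fragment 1: template[0:5] = TCCGG -> complement AGGCC -> reversed CCGGA
Fragment 2: template[5:10] = TAGAA -> complement ATCTT -> reversed TTCTA
Fragment 3: template[10:15] = GGTCA -> complement CCAGT -> reversed TGACC
Fragment 4: template[15:20] = ATCAT -> complement TAGTA -> reversed ATGAT
Fragment 5: template[20:25] = CGGGG -> complement GCCCC -> reversed CCCCG
Fragment 6: template[25:30] = ACTTC -> complement TGAAG -> reversed GAAGT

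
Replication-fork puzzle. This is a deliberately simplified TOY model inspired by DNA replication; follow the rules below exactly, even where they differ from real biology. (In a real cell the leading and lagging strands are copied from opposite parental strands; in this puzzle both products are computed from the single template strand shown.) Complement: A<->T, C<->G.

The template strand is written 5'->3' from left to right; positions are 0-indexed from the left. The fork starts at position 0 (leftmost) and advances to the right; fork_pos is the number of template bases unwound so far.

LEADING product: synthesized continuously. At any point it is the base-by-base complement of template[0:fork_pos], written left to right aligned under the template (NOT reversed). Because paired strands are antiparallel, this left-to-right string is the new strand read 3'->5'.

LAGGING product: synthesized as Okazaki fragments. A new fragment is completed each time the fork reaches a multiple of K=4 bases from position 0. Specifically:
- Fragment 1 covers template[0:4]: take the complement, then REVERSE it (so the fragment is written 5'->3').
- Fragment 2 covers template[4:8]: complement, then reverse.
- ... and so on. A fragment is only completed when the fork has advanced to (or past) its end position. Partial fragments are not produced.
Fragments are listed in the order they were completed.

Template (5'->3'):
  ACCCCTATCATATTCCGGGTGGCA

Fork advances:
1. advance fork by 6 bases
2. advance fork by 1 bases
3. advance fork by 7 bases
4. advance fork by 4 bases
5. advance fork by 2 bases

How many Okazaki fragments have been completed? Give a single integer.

Answer: 5

Derivation:
Step 1: advance 6 -> fork_pos = 0 + 6 = 6. Reached multiple(s) of 4: 4 -> fragment 1 completed (1 total).
Step 2: advance 1 -> fork_pos = 6 + 1 = 7. Next multiple of 4 is 8 (not reached); still 1 fragment(s).
Step 3: advance 7 -> fork_pos = 7 + 7 = 14. Reached multiple(s) of 4: 8, 12 -> fragments 2-3 completed (3 total).
Step 4: advance 4 -> fork_pos = 14 + 4 = 18. Reached multiple(s) of 4: 16 -> fragment 4 completed (4 total).
Step 5: advance 2 -> fork_pos = 18 + 2 = 20. Reached multiple(s) of 4: 20 -> fragment 5 completed (5 total).
Check: final fork_pos = 20; the multiples of 4 that are <= 20 are 4..20 -> 20 // 4 = 5 completed fragment(s).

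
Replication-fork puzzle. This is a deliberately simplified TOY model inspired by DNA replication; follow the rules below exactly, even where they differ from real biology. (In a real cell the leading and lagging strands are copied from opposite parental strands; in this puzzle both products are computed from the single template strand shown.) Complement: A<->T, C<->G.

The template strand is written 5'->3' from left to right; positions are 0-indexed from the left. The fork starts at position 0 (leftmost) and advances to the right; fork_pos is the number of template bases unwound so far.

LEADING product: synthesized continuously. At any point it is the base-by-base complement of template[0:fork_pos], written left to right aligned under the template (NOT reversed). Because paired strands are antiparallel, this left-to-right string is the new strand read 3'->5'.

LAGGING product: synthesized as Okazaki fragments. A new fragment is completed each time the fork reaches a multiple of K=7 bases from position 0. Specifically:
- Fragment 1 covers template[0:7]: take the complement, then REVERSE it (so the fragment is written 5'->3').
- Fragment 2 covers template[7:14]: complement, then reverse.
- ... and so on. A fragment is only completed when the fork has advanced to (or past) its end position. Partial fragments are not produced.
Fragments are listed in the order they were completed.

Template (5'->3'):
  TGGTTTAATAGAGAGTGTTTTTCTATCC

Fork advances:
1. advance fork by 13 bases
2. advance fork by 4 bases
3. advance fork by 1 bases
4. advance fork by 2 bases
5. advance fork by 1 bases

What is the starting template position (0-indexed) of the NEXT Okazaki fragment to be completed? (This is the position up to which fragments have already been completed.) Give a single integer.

Answer: 21

Derivation:
Step 1: advance 13 -> fork_pos = 0 + 13 = 13. Reached multiple(s) of 7: 7 -> fragment 1 completed (1 total).
Step 2: advance 4 -> fork_pos = 13 + 4 = 17. Reached multiple(s) of 7: 14 -> fragment 2 completed (2 total).
Step 3: advance 1 -> fork_pos = 17 + 1 = 18. Next multiple of 7 is 21 (not reached); still 2 fragment(s).
Step 4: advance 2 -> fork_pos = 18 + 2 = 20. Next multiple of 7 is 21 (not reached); still 2 fragment(s).
Step 5: advance 1 -> fork_pos = 20 + 1 = 21. Reached multiple(s) of 7: 21 -> fragment 3 completed (3 total).
3 fragment(s) completed, covering template[0:21] (3 x 7 = 21). The next fragment, fragment 4, covers template[21:28], so it starts at position 21.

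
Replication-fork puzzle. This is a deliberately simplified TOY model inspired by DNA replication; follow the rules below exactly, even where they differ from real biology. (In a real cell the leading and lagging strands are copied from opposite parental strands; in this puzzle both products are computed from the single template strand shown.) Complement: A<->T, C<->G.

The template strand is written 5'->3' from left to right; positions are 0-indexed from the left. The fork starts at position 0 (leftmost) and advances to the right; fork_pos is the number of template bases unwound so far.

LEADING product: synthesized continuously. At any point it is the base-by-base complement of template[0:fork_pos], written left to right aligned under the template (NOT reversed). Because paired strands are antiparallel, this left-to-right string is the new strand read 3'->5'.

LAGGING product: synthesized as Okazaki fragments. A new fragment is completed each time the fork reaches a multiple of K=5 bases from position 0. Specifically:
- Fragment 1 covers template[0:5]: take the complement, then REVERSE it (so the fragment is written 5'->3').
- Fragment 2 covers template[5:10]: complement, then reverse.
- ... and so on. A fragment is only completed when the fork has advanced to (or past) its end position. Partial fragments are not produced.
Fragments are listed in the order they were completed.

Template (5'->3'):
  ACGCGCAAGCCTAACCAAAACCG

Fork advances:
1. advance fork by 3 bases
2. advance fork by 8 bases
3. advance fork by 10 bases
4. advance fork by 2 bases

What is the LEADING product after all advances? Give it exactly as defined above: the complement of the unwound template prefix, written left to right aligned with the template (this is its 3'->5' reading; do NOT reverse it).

Answer: TGCGCGTTCGGATTGGTTTTGGC

Derivation:
Step 1: advance 3 -> fork_pos = 0 + 3 = 3.
Step 2: advance 8 -> fork_pos = 3 + 8 = 11.
Step 3: advance 10 -> fork_pos = 11 + 10 = 21.
Step 4: advance 2 -> fork_pos = 21 + 2 = 23.
Unwound prefix: template[0:23] = ACGCGCAAGCCTAACCAAAACCG
Complement it base by base (A<->T, C<->G), keeping left-to-right order:
  [0:5] ACGCG -> TGCGC
  [5:10] CAAGC -> GTTCG
  [10:15] CTAAC -> GATTG
  [15:20] CAAAA -> GTTTT
  [20:23] CCG -> GGC
Concatenate: TGCGCGTTCGGATTGGTTTTGGC (length 23; written aligned with the template, i.e. 3'->5').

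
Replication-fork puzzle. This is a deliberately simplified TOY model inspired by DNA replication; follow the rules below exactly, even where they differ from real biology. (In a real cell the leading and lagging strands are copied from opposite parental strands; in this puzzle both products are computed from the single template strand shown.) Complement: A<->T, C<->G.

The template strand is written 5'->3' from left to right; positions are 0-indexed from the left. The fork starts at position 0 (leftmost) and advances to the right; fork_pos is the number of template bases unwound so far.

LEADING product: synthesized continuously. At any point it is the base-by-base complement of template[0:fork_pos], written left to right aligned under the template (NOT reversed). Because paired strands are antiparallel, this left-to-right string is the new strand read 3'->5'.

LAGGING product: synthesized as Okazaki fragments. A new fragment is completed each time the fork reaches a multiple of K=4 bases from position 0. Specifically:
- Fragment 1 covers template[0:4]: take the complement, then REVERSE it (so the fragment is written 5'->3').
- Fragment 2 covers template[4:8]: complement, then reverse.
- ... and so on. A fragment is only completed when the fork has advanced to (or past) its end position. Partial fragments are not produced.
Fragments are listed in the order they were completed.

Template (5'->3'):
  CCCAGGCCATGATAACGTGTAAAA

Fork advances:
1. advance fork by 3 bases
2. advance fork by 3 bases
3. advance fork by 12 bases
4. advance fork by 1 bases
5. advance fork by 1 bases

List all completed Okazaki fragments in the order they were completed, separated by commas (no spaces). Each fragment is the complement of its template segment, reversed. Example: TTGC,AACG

Answer: TGGG,GGCC,TCAT,GTTA,ACAC

Derivation:
Step 1: advance 3 -> fork_pos = 0 + 3 = 3. Next multiple of 4 is 4 (not reached); still 0 fragment(s).
Step 2: advance 3 -> fork_pos = 3 + 3 = 6. Reached multiple(s) of 4: 4 -> fragment 1 completed (1 total).
Step 3: advance 12 -> fork_pos = 6 + 12 = 18. Reached multiple(s) of 4: 8, 12, 16 -> fragments 2-4 completed (4 total).
Step 4: advance 1 -> fork_pos = 18 + 1 = 19. Next multiple of 4 is 20 (not reached); still 4 fragment(s).
Step 5: advance 1 -> fork_pos = 19 + 1 = 20. Reached multiple(s) of 4: 20 -> fragment 5 completed (5 total).
Final fork_pos = 20, so 5 fragment(s) are complete. Build each: template segment -> complement -> reverse.
Fragment 1: template[0:4] = CCCA -> complement GGGT -> reversed TGGG
Fragment 2: template[4:8] = GGCC -> complement CCGG -> reversed GGCC
Fragment 3: template[8:12] = ATGA -> complement TACT -> reversed TCAT
Fragment 4: template[12:16] = TAAC -> complement ATTG -> reversed GTTA
Fragment 5: template[16:20] = GTGT -> complement CACA -> reversed ACAC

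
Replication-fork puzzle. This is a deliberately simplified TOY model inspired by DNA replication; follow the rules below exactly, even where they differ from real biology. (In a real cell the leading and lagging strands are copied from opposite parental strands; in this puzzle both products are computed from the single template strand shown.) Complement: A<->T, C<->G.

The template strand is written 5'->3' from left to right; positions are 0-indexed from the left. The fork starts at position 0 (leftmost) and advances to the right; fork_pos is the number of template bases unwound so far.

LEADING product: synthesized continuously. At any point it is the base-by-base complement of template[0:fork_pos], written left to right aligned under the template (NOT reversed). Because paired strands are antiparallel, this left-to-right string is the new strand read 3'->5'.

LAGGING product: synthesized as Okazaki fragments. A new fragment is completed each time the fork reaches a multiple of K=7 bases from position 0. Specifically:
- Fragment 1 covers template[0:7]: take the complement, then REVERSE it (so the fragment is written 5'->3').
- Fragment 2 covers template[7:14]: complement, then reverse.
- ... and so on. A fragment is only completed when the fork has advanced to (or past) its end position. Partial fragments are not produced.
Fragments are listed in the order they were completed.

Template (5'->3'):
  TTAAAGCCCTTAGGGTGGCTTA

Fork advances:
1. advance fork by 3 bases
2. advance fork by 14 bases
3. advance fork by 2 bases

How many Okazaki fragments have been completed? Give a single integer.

Step 1: advance 3 -> fork_pos = 0 + 3 = 3. Next multiple of 7 is 7 (not reached); still 0 fragment(s).
Step 2: advance 14 -> fork_pos = 3 + 14 = 17. Reached multiple(s) of 7: 7, 14 -> fragments 1-2 completed (2 total).
Step 3: advance 2 -> fork_pos = 17 + 2 = 19. Next multiple of 7 is 21 (not reached); still 2 fragment(s).
Check: final fork_pos = 19; the multiples of 7 that are <= 19 are 7..14 -> 19 // 7 = 2 completed fragment(s).

Answer: 2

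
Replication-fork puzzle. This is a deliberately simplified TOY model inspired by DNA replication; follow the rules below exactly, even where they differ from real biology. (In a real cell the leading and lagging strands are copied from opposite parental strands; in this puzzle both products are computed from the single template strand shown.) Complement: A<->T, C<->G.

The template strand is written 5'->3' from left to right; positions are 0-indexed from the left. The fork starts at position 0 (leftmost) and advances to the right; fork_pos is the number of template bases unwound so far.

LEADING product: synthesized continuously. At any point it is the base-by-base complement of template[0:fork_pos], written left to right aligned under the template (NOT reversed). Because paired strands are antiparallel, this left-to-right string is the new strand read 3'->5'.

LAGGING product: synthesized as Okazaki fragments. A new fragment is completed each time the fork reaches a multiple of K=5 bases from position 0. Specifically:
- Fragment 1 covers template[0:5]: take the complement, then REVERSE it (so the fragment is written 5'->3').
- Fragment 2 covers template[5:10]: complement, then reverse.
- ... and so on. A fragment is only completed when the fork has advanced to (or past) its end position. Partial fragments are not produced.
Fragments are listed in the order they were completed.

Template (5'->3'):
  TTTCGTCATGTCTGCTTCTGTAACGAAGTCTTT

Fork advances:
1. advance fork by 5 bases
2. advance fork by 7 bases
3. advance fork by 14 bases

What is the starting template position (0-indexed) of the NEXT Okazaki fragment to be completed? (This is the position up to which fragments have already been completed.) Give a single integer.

Step 1: advance 5 -> fork_pos = 0 + 5 = 5. Reached multiple(s) of 5: 5 -> fragment 1 completed (1 total).
Step 2: advance 7 -> fork_pos = 5 + 7 = 12. Reached multiple(s) of 5: 10 -> fragment 2 completed (2 total).
Step 3: advance 14 -> fork_pos = 12 + 14 = 26. Reached multiple(s) of 5: 15, 20, 25 -> fragments 3-5 completed (5 total).
5 fragment(s) completed, covering template[0:25] (5 x 5 = 25). The next fragment, fragment 6, covers template[25:30], so it starts at position 25.

Answer: 25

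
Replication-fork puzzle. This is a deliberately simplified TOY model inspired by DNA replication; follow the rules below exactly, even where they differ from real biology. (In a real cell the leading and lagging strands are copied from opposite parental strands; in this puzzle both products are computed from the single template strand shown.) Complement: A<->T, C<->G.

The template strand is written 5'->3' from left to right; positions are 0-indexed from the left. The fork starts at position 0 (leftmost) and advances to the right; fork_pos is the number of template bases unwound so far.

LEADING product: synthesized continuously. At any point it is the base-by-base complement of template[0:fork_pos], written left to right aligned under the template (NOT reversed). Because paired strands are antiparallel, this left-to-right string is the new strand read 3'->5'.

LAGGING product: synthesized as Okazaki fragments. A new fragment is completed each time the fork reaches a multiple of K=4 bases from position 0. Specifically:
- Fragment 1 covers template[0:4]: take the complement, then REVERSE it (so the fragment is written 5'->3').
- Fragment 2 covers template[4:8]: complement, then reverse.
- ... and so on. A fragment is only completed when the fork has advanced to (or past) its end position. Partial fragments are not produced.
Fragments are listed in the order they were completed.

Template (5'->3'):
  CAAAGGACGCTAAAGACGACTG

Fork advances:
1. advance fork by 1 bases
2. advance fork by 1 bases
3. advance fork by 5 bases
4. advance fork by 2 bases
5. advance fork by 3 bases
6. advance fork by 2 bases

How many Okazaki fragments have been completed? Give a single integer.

Step 1: advance 1 -> fork_pos = 0 + 1 = 1. Next multiple of 4 is 4 (not reached); still 0 fragment(s).
Step 2: advance 1 -> fork_pos = 1 + 1 = 2. Next multiple of 4 is 4 (not reached); still 0 fragment(s).
Step 3: advance 5 -> fork_pos = 2 + 5 = 7. Reached multiple(s) of 4: 4 -> fragment 1 completed (1 total).
Step 4: advance 2 -> fork_pos = 7 + 2 = 9. Reached multiple(s) of 4: 8 -> fragment 2 completed (2 total).
Step 5: advance 3 -> fork_pos = 9 + 3 = 12. Reached multiple(s) of 4: 12 -> fragment 3 completed (3 total).
Step 6: advance 2 -> fork_pos = 12 + 2 = 14. Next multiple of 4 is 16 (not reached); still 3 fragment(s).
Check: final fork_pos = 14; the multiples of 4 that are <= 14 are 4..12 -> 14 // 4 = 3 completed fragment(s).

Answer: 3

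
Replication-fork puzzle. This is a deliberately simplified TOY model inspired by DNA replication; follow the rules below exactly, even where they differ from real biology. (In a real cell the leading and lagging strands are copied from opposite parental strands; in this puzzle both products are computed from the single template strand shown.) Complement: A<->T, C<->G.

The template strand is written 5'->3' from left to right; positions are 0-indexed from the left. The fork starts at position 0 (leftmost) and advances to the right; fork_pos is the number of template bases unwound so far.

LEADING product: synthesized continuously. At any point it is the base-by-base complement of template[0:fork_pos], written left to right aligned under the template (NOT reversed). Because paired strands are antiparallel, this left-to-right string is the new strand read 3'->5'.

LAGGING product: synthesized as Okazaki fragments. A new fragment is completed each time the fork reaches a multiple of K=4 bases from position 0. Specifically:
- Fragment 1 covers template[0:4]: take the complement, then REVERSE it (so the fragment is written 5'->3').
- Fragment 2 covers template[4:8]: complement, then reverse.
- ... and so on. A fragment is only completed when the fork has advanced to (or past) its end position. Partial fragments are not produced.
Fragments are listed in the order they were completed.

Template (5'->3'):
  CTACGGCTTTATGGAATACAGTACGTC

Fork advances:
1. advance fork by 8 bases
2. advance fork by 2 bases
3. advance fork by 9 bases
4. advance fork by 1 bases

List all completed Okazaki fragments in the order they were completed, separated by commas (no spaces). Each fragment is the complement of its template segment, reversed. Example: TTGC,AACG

Answer: GTAG,AGCC,ATAA,TTCC,TGTA

Derivation:
Step 1: advance 8 -> fork_pos = 0 + 8 = 8. Reached multiple(s) of 4: 4, 8 -> fragments 1-2 completed (2 total).
Step 2: advance 2 -> fork_pos = 8 + 2 = 10. Next multiple of 4 is 12 (not reached); still 2 fragment(s).
Step 3: advance 9 -> fork_pos = 10 + 9 = 19. Reached multiple(s) of 4: 12, 16 -> fragments 3-4 completed (4 total).
Step 4: advance 1 -> fork_pos = 19 + 1 = 20. Reached multiple(s) of 4: 20 -> fragment 5 completed (5 total).
Final fork_pos = 20, so 5 fragment(s) are complete. Build each: template segment -> complement -> reverse.
Fragment 1: template[0:4] = CTAC -> complement GATG -> reversed GTAG
Fragment 2: template[4:8] = GGCT -> complement CCGA -> reversed AGCC
Fragment 3: template[8:12] = TTAT -> complement AATA -> reversed ATAA
Fragment 4: template[12:16] = GGAA -> complement CCTT -> reversed TTCC
Fragment 5: template[16:20] = TACA -> complement ATGT -> reversed TGTA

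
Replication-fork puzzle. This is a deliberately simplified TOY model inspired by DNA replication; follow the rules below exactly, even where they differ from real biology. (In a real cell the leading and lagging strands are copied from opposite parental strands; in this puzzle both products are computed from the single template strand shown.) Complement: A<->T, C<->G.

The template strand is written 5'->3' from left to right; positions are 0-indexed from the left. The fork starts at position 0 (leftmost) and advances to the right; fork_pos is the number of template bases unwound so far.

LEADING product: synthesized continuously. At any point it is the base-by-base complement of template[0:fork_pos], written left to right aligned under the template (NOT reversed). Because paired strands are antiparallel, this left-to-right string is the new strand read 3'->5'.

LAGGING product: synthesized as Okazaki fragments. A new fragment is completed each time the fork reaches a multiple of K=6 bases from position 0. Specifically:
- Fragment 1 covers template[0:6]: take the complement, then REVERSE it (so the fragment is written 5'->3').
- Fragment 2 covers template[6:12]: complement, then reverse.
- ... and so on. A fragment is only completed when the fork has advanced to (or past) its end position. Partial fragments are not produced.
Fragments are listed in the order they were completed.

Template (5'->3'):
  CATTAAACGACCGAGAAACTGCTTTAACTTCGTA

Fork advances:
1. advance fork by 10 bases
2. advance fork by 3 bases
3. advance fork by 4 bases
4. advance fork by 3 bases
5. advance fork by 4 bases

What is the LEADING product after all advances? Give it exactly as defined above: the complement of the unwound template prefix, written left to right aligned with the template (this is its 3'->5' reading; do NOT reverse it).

Answer: GTAATTTGCTGGCTCTTTGACGAA

Derivation:
Step 1: advance 10 -> fork_pos = 0 + 10 = 10.
Step 2: advance 3 -> fork_pos = 10 + 3 = 13.
Step 3: advance 4 -> fork_pos = 13 + 4 = 17.
Step 4: advance 3 -> fork_pos = 17 + 3 = 20.
Step 5: advance 4 -> fork_pos = 20 + 4 = 24.
Unwound prefix: template[0:24] = CATTAAACGACCGAGAAACTGCTT
Complement it base by base (A<->T, C<->G), keeping left-to-right order:
  [0:5] CATTA -> GTAAT
  [5:10] AACGA -> TTGCT
  [10:15] CCGAG -> GGCTC
  [15:20] AAACT -> TTTGA
  [20:24] GCTT -> CGAA
Concatenate: GTAATTTGCTGGCTCTTTGACGAA (length 24; written aligned with the template, i.e. 3'->5').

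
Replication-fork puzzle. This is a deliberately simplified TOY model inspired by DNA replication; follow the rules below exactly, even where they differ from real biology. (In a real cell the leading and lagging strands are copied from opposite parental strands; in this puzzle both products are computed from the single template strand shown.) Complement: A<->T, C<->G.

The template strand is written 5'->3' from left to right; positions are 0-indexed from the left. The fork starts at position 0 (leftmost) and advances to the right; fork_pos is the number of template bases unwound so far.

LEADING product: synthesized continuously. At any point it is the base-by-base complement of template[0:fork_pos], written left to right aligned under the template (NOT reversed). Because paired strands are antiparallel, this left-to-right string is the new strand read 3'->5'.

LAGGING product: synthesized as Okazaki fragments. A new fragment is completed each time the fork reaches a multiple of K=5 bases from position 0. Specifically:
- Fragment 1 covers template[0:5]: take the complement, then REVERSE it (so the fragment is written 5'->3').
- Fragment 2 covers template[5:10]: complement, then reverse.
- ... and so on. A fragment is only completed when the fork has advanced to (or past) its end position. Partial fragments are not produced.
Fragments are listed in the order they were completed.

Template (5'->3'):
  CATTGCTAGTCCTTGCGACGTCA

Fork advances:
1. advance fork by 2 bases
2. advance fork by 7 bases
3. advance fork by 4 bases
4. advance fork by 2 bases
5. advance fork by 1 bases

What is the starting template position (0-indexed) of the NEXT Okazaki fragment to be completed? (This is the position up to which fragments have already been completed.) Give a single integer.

Answer: 15

Derivation:
Step 1: advance 2 -> fork_pos = 0 + 2 = 2. Next multiple of 5 is 5 (not reached); still 0 fragment(s).
Step 2: advance 7 -> fork_pos = 2 + 7 = 9. Reached multiple(s) of 5: 5 -> fragment 1 completed (1 total).
Step 3: advance 4 -> fork_pos = 9 + 4 = 13. Reached multiple(s) of 5: 10 -> fragment 2 completed (2 total).
Step 4: advance 2 -> fork_pos = 13 + 2 = 15. Reached multiple(s) of 5: 15 -> fragment 3 completed (3 total).
Step 5: advance 1 -> fork_pos = 15 + 1 = 16. Next multiple of 5 is 20 (not reached); still 3 fragment(s).
3 fragment(s) completed, covering template[0:15] (3 x 5 = 15). The next fragment, fragment 4, covers template[15:20], so it starts at position 15.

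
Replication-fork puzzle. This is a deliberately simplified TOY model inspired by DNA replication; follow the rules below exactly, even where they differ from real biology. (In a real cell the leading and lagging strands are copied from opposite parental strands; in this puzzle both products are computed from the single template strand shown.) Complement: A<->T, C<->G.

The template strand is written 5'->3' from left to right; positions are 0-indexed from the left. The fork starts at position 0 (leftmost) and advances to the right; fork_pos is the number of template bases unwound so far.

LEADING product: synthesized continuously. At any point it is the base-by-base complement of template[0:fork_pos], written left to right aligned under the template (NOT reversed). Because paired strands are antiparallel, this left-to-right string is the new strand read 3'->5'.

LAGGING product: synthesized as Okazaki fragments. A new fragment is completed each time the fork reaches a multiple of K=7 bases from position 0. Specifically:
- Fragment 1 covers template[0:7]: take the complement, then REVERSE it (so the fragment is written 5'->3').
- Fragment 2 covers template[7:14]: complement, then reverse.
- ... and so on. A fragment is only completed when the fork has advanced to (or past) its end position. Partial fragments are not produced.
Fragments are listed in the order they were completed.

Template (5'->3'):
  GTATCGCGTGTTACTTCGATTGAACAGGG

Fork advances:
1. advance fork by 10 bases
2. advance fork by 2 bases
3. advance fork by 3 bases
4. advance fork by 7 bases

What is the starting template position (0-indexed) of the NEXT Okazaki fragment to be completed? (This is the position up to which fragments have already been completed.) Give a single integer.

Step 1: advance 10 -> fork_pos = 0 + 10 = 10. Reached multiple(s) of 7: 7 -> fragment 1 completed (1 total).
Step 2: advance 2 -> fork_pos = 10 + 2 = 12. Next multiple of 7 is 14 (not reached); still 1 fragment(s).
Step 3: advance 3 -> fork_pos = 12 + 3 = 15. Reached multiple(s) of 7: 14 -> fragment 2 completed (2 total).
Step 4: advance 7 -> fork_pos = 15 + 7 = 22. Reached multiple(s) of 7: 21 -> fragment 3 completed (3 total).
3 fragment(s) completed, covering template[0:21] (3 x 7 = 21). The next fragment, fragment 4, covers template[21:28], so it starts at position 21.

Answer: 21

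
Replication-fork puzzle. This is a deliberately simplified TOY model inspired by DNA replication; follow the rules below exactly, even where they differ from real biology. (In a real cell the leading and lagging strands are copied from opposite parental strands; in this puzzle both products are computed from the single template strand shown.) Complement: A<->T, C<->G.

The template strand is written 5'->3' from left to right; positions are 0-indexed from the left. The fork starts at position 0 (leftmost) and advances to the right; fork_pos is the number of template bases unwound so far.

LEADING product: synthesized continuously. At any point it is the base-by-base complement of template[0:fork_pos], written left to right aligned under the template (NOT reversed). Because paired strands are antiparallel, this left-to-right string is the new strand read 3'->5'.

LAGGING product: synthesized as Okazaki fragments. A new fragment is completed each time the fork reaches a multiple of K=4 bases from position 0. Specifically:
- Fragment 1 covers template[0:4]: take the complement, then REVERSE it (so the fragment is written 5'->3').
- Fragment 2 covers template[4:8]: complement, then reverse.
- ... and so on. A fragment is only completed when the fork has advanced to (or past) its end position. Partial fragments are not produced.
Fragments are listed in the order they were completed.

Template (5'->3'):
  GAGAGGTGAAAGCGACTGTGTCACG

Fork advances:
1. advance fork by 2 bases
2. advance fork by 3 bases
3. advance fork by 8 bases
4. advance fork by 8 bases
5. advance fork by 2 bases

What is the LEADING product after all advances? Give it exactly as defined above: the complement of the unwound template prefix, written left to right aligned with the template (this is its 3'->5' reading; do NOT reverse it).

Answer: CTCTCCACTTTCGCTGACACAGT

Derivation:
Step 1: advance 2 -> fork_pos = 0 + 2 = 2.
Step 2: advance 3 -> fork_pos = 2 + 3 = 5.
Step 3: advance 8 -> fork_pos = 5 + 8 = 13.
Step 4: advance 8 -> fork_pos = 13 + 8 = 21.
Step 5: advance 2 -> fork_pos = 21 + 2 = 23.
Unwound prefix: template[0:23] = GAGAGGTGAAAGCGACTGTGTCA
Complement it base by base (A<->T, C<->G), keeping left-to-right order:
  [0:5] GAGAG -> CTCTC
  [5:10] GTGAA -> CACTT
  [10:15] AGCGA -> TCGCT
  [15:20] CTGTG -> GACAC
  [20:23] TCA -> AGT
Concatenate: CTCTCCACTTTCGCTGACACAGT (length 23; written aligned with the template, i.e. 3'->5').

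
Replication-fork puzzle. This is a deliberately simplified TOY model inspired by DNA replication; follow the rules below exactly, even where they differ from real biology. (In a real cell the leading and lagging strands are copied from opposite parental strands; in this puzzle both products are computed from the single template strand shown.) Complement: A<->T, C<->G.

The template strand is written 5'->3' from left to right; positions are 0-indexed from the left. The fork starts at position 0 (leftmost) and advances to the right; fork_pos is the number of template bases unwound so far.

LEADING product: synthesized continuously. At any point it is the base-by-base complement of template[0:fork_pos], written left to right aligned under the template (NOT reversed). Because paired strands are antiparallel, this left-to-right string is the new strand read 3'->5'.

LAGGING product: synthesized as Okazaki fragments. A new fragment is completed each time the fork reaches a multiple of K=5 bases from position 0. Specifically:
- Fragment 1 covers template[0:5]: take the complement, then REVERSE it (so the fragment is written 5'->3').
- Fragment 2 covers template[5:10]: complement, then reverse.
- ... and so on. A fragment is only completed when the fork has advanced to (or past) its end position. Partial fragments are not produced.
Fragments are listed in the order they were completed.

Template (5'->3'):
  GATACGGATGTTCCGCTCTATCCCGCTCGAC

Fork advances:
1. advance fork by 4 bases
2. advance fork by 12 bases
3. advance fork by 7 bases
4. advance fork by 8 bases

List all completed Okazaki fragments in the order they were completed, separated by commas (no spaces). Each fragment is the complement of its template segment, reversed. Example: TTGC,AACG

Answer: GTATC,CATCC,CGGAA,TAGAG,CGGGA,TCGAG

Derivation:
Step 1: advance 4 -> fork_pos = 0 + 4 = 4. Next multiple of 5 is 5 (not reached); still 0 fragment(s).
Step 2: advance 12 -> fork_pos = 4 + 12 = 16. Reached multiple(s) of 5: 5, 10, 15 -> fragments 1-3 completed (3 total).
Step 3: advance 7 -> fork_pos = 16 + 7 = 23. Reached multiple(s) of 5: 20 -> fragment 4 completed (4 total).
Step 4: advance 8 -> fork_pos = 23 + 8 = 31. Reached multiple(s) of 5: 25, 30 -> fragments 5-6 completed (6 total).
Final fork_pos = 31, so 6 fragment(s) are complete. Build each: template segment -> complement -> reverse.
Fragment 1: template[0:5] = GATAC -> complement CTATG -> reversed GTATC
Fragment 2: template[5:10] = GGATG -> complement CCTAC -> reversed CATCC
Fragment 3: template[10:15] = TTCCG -> complement AAGGC -> reversed CGGAA
Fragment 4: template[15:20] = CTCTA -> complement GAGAT -> reversed TAGAG
Fragment 5: template[20:25] = TCCCG -> complement AGGGC -> reversed CGGGA
Fragment 6: template[25:30] = CTCGA -> complement GAGCT -> reversed TCGAG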